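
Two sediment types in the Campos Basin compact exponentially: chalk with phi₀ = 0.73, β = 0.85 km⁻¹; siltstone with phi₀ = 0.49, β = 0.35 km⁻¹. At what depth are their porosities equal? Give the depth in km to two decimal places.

0.80 km

Set phi₀ₐ e^(−βₐZ) = phi₀ᵦ e^(−βᵦZ) ⇒ ln(phi₀ₐ/phi₀ᵦ) = (βₐ − βᵦ)·Z
Z = ln(0.73/0.49) / (0.85 − 0.35) = 0.3986 / 0.5 = 0.797 km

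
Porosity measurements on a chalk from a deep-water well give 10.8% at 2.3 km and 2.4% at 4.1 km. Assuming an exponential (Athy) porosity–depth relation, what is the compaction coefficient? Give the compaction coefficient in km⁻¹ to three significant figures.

0.836 km⁻¹

Athy: φ(d) = φ₀ e^(−cd) ⇒ φ₁/φ₂ = e^{c(d₂−d₁)} ⇒ c = ln(φ₁/φ₂)/(d₂−d₁)
c = ln(0.108/0.024) / (4.1 − 2.3) = ln(4.5) / 1.8 = 1.5041 / 1.8 = 0.8356 km⁻¹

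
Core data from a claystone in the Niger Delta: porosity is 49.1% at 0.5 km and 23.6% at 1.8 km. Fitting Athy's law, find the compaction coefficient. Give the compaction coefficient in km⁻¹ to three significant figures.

Athy: n(d) = n₀ e^(−cd) ⇒ n₁/n₂ = e^{c(d₂−d₁)} ⇒ c = ln(n₁/n₂)/(d₂−d₁)
c = ln(0.491/0.236) / (1.8 − 0.5) = ln(2.081) / 1.3 = 0.7326 / 1.3 = 0.5635 km⁻¹

0.564 km⁻¹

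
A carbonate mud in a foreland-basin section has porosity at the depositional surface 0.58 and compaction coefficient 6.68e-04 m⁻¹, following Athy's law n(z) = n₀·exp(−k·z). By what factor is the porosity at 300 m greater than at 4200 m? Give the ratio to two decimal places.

Working in km (1 km = 1000 m; k in km⁻¹ = k in m⁻¹ × 1000):
n(z₁)/n(z₂) = e^(−k·z₁)/e^(−k·z₂) = e^{k(z₂−z₁)}
= exp(0.668 × 3.9) = exp(2.605) = 13.5339

13.53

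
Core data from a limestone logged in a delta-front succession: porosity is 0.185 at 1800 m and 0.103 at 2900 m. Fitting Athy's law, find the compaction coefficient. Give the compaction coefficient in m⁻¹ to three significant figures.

Working in km (1 km = 1000 m; c in km⁻¹ = c in m⁻¹ × 1000):
Athy: φ(Z) = φ₀ e^(−cZ) ⇒ φ₁/φ₂ = e^{c(Z₂−Z₁)} ⇒ c = ln(φ₁/φ₂)/(Z₂−Z₁)
c = ln(0.185/0.103) / (2.9 − 1.8) = ln(1.796) / 1.1 = 0.5856 / 1.1 = 0.5324 km⁻¹

0.000532 m⁻¹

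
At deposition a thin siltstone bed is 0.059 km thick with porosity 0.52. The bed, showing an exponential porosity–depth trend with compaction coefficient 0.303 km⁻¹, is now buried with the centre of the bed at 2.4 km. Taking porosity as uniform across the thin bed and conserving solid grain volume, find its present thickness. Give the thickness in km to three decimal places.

Porosity at 2.4 km: φ = 0.52·exp(−0.303×2.4) = 0.2513
Solid-volume conservation: h(1−φ) = h₀(1−φ₀) ⇒ h = h₀·(1−φ₀)/(1−φ)
h = 0.059 × (1 − 0.52)/(1 − 0.2513) = 0.059 × 0.6411 = 0.0378 km

0.038 km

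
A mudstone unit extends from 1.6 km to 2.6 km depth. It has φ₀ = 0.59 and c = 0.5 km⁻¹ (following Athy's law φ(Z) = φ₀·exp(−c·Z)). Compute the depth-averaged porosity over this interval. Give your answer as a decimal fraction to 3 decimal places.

⟨φ⟩ = (1/(Z₂−Z₁)) ∫ φ₀ e^(−cZ) dZ = φ₀·(e^(−c·Z₁) − e^(−c·Z₂)) / (c·(Z₂−Z₁))
e^(−0.5×1.6) = 0.4493; e^(−0.5×2.6) = 0.2725
⟨φ⟩ = 0.59 × (0.4493 − 0.2725) / (0.5 × 1) = 0.59 × 0.3536 = 0.2086

0.209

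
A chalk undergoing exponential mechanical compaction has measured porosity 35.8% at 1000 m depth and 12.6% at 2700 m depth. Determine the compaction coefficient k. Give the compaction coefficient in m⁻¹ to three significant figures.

Working in km (1 km = 1000 m; k in km⁻¹ = k in m⁻¹ × 1000):
Athy: phi(d) = phi₀ e^(−kd) ⇒ phi₁/phi₂ = e^{k(d₂−d₁)} ⇒ k = ln(phi₁/phi₂)/(d₂−d₁)
k = ln(0.358/0.126) / (2.7 − 1) = ln(2.841) / 1.7 = 1.0443 / 1.7 = 0.6143 km⁻¹

0.000614 m⁻¹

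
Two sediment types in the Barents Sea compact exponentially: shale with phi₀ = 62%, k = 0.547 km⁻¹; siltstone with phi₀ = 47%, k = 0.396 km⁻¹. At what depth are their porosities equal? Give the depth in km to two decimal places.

Set phi₀ₐ e^(−kₐd) = phi₀ᵦ e^(−kᵦd) ⇒ ln(phi₀ₐ/phi₀ᵦ) = (kₐ − kᵦ)·d
d = ln(0.62/0.47) / (0.547 − 0.396) = 0.2770 / 0.151 = 1.834 km

1.83 km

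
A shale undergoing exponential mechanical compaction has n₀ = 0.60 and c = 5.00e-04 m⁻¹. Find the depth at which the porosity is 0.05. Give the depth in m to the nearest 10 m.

4970 m

Working in km (1 km = 1000 m; c in km⁻¹ = c in m⁻¹ × 1000):
Invert Athy's law: d = ln(n₀/n) / c
d = ln(0.6/0.05) / 0.5 = ln(12) / 0.5 = 2.4849 / 0.5 = 4.970 km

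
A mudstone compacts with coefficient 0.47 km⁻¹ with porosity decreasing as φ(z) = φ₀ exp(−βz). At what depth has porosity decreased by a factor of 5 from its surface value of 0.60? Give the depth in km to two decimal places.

3.42 km

φ/φ₀ = 1/5 ⇒ exp(−β·z) = 1/5 ⇒ z = ln(5) / β
z = 1.6094 / 0.47 = 3.424 km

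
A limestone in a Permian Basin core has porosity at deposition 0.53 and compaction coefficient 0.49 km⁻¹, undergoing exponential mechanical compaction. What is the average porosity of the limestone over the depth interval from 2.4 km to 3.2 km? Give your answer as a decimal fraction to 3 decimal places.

0.135

⟨n⟩ = (1/(Z₂−Z₁)) ∫ n₀ e^(−cZ) dZ = n₀·(e^(−c·Z₁) − e^(−c·Z₂)) / (c·(Z₂−Z₁))
e^(−0.49×2.4) = 0.3085; e^(−0.49×3.2) = 0.2085
⟨n⟩ = 0.53 × (0.3085 − 0.2085) / (0.49 × 0.8) = 0.53 × 0.2552 = 0.1353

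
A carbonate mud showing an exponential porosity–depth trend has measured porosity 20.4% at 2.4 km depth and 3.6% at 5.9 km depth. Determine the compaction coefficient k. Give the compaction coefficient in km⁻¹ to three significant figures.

Athy: φ(Z) = φ₀ e^(−kZ) ⇒ φ₁/φ₂ = e^{k(Z₂−Z₁)} ⇒ k = ln(φ₁/φ₂)/(Z₂−Z₁)
k = ln(0.204/0.036) / (5.9 − 2.4) = ln(5.667) / 3.5 = 1.7346 / 3.5 = 0.4956 km⁻¹

0.496 km⁻¹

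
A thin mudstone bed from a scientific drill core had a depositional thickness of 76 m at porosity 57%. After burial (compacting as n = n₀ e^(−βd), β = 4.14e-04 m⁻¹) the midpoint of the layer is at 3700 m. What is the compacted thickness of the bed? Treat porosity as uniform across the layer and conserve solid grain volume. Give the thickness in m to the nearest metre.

37 m

Working in km (1 km = 1000 m; β in km⁻¹ = β in m⁻¹ × 1000):
Porosity at 3.7 km: n = 0.57·exp(−0.414×3.7) = 0.1232
Solid-volume conservation: h(1−n) = h₀(1−n₀) ⇒ h = h₀·(1−n₀)/(1−n)
h = 0.076 × (1 − 0.57)/(1 − 0.1232) = 0.076 × 0.4904 = 0.0373 km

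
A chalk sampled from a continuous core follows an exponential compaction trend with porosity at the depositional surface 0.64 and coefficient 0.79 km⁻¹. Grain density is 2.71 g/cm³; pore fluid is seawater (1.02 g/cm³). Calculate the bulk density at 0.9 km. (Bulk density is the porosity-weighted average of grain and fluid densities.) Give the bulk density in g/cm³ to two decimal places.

Porosity at depth: phi = 0.64·exp(−0.79×0.9) = 0.64×0.4912 = 0.3143
Bulk density: ρ_b = (1−phi)ρ_g + phi·ρ_f = 0.6857×2.71 + 0.3143×1.02
       = 1.858 + 0.321 = 2.179 g/cm³

2.18 g/cm³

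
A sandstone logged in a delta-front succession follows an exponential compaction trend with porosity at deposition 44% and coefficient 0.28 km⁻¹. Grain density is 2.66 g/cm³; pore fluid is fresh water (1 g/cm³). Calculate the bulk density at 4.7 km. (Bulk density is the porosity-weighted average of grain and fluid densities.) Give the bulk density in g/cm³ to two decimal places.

Porosity at depth: phi = 0.44·exp(−0.28×4.7) = 0.44×0.2682 = 0.1180
Bulk density: ρ_b = (1−phi)ρ_g + phi·ρ_f = 0.8820×2.66 + 0.1180×1
       = 2.346 + 0.118 = 2.464 g/cm³

2.46 g/cm³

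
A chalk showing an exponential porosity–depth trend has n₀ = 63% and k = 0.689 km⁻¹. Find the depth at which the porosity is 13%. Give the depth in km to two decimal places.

2.29 km

Invert Athy's law: Z = ln(n₀/n) / k
Z = ln(0.63/0.13) / 0.689 = ln(4.846) / 0.689 = 1.5782 / 0.689 = 2.291 km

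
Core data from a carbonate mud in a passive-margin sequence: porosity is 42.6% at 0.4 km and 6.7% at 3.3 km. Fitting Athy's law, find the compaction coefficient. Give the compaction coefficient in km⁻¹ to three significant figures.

Athy: n(Z) = n₀ e^(−cZ) ⇒ n₁/n₂ = e^{c(Z₂−Z₁)} ⇒ c = ln(n₁/n₂)/(Z₂−Z₁)
c = ln(0.426/0.067) / (3.3 − 0.4) = ln(6.358) / 2.9 = 1.8497 / 2.9 = 0.6378 km⁻¹

0.638 km⁻¹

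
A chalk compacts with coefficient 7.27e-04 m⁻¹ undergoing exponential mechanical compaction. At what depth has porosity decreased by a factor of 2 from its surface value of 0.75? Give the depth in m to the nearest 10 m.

Working in km (1 km = 1000 m; β in km⁻¹ = β in m⁻¹ × 1000):
phi/phi₀ = 1/2 ⇒ exp(−β·d) = 1/2 ⇒ d = ln(2) / β
d = 0.6931 / 0.727 = 0.953 km

950 m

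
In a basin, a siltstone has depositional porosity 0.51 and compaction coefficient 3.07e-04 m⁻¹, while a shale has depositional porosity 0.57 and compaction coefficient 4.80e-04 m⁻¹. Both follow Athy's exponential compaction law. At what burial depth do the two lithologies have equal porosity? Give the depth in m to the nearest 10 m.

Working in km (1 km = 1000 m; k in km⁻¹ = k in m⁻¹ × 1000):
Set φ₀ₐ e^(−kₐz) = φ₀ᵦ e^(−kᵦz) ⇒ ln(φ₀ₐ/φ₀ᵦ) = (kₐ − kᵦ)·z
z = ln(0.51/0.57) / (0.307 − 0.48) = -0.1112 / -0.173 = 0.643 km

640 m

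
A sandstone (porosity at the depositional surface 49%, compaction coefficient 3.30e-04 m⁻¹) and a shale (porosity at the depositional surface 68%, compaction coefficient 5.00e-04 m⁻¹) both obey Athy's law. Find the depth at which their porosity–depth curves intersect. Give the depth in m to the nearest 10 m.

1930 m

Working in km (1 km = 1000 m; c in km⁻¹ = c in m⁻¹ × 1000):
Set φ₀ₐ e^(−cₐd) = φ₀ᵦ e^(−cᵦd) ⇒ ln(φ₀ₐ/φ₀ᵦ) = (cₐ − cᵦ)·d
d = ln(0.49/0.68) / (0.33 − 0.5) = -0.3277 / -0.17 = 1.928 km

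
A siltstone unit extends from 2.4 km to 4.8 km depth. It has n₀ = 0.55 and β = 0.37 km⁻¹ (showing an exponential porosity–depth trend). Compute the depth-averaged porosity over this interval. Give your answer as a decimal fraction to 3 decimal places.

0.150

⟨n⟩ = (1/(z₂−z₁)) ∫ n₀ e^(−βz) dz = n₀·(e^(−β·z₁) − e^(−β·z₂)) / (β·(z₂−z₁))
e^(−0.37×2.4) = 0.4115; e^(−0.37×4.8) = 0.1693
⟨n⟩ = 0.55 × (0.4115 − 0.1693) / (0.37 × 2.4) = 0.55 × 0.2727 = 0.1500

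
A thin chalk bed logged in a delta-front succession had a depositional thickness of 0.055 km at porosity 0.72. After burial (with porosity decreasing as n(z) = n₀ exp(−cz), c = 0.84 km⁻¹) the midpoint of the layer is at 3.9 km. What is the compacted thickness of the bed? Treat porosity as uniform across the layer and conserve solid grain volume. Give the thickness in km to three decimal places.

0.016 km

Porosity at 3.9 km: n = 0.72·exp(−0.84×3.9) = 0.0272
Solid-volume conservation: h(1−n) = h₀(1−n₀) ⇒ h = h₀·(1−n₀)/(1−n)
h = 0.055 × (1 − 0.72)/(1 − 0.0272) = 0.055 × 0.2878 = 0.0158 km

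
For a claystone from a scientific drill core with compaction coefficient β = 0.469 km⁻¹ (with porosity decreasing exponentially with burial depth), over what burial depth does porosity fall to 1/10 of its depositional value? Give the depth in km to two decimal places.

φ/φ₀ = 1/10 ⇒ exp(−β·z) = 1/10 ⇒ z = ln(10) / β
z = 2.3026 / 0.469 = 4.910 km

4.91 km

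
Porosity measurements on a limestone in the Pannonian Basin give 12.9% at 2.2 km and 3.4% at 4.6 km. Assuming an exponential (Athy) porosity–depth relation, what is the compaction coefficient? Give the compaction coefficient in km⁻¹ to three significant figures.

Athy: φ(d) = φ₀ e^(−kd) ⇒ φ₁/φ₂ = e^{k(d₂−d₁)} ⇒ k = ln(φ₁/φ₂)/(d₂−d₁)
k = ln(0.129/0.034) / (4.6 − 2.2) = ln(3.794) / 2.4 = 1.3335 / 2.4 = 0.5556 km⁻¹

0.556 km⁻¹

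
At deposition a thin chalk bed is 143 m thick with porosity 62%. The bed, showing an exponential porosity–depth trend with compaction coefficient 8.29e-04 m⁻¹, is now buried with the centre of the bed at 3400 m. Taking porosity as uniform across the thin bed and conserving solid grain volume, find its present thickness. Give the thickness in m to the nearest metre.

Working in km (1 km = 1000 m; k in km⁻¹ = k in m⁻¹ × 1000):
Porosity at 3.4 km: phi = 0.62·exp(−0.829×3.4) = 0.0370
Solid-volume conservation: h(1−phi) = h₀(1−phi₀) ⇒ h = h₀·(1−phi₀)/(1−phi)
h = 0.143 × (1 − 0.62)/(1 − 0.0370) = 0.143 × 0.3946 = 0.0564 km

56 m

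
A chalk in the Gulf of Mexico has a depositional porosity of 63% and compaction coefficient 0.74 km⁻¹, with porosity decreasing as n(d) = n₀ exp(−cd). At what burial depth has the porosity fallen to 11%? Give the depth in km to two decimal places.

Invert Athy's law: d = ln(n₀/n) / c
d = ln(0.63/0.11) / 0.74 = ln(5.727) / 0.74 = 1.7452 / 0.74 = 2.358 km

2.36 km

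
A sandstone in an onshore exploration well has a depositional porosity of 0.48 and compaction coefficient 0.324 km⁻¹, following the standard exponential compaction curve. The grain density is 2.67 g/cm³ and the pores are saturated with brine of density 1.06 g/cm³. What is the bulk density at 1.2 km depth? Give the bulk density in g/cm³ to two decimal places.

2.15 g/cm³

Porosity at depth: phi = 0.48·exp(−0.324×1.2) = 0.48×0.6779 = 0.3254
Bulk density: ρ_b = (1−phi)ρ_g + phi·ρ_f = 0.6746×2.67 + 0.3254×1.06
       = 1.801 + 0.345 = 2.146 g/cm³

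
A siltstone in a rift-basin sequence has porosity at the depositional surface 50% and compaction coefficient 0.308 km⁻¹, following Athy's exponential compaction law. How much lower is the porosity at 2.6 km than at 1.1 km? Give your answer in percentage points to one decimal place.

phi(1.1) = 0.5·e^(−0.308×1.1) = 0.3563
phi(2.6) = 0.5·e^(−0.308×2.6) = 0.2245
Δphi = 0.3563 − 0.2245 = 0.1318

13.2 percentage points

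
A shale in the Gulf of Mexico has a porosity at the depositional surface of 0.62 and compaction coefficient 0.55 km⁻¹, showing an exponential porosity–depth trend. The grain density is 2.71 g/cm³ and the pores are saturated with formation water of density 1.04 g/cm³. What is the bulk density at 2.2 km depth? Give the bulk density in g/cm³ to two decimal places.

Porosity at depth: n = 0.62·exp(−0.55×2.2) = 0.62×0.2982 = 0.1849
Bulk density: ρ_b = (1−n)ρ_g + n·ρ_f = 0.8151×2.71 + 0.1849×1.04
       = 2.209 + 0.192 = 2.401 g/cm³

2.40 g/cm³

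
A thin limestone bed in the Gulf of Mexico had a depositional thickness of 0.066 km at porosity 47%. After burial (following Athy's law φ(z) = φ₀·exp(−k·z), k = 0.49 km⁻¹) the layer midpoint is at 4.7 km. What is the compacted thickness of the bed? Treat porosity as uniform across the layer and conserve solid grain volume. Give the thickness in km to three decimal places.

Porosity at 4.7 km: φ = 0.47·exp(−0.49×4.7) = 0.0470
Solid-volume conservation: h(1−φ) = h₀(1−φ₀) ⇒ h = h₀·(1−φ₀)/(1−φ)
h = 0.066 × (1 − 0.47)/(1 − 0.0470) = 0.066 × 0.5561 = 0.0367 km

0.037 km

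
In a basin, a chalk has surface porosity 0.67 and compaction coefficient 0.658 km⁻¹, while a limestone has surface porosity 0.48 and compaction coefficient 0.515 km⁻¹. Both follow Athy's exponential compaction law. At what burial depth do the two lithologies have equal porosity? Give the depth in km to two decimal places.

Set n₀ₐ e^(−cₐz) = n₀ᵦ e^(−cᵦz) ⇒ ln(n₀ₐ/n₀ᵦ) = (cₐ − cᵦ)·z
z = ln(0.67/0.48) / (0.658 − 0.515) = 0.3335 / 0.143 = 2.332 km

2.33 km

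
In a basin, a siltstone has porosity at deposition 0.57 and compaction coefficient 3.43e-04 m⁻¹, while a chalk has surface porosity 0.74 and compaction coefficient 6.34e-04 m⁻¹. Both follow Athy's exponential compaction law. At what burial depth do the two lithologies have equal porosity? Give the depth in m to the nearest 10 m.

900 m

Working in km (1 km = 1000 m; k in km⁻¹ = k in m⁻¹ × 1000):
Set n₀ₐ e^(−kₐd) = n₀ᵦ e^(−kᵦd) ⇒ ln(n₀ₐ/n₀ᵦ) = (kₐ − kᵦ)·d
d = ln(0.57/0.74) / (0.343 − 0.634) = -0.2610 / -0.291 = 0.897 km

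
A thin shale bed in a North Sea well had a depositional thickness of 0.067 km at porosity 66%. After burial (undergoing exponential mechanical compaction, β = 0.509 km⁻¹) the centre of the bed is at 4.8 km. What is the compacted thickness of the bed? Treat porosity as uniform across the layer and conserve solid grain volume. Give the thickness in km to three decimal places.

Porosity at 4.8 km: n = 0.66·exp(−0.509×4.8) = 0.0573
Solid-volume conservation: h(1−n) = h₀(1−n₀) ⇒ h = h₀·(1−n₀)/(1−n)
h = 0.067 × (1 − 0.66)/(1 − 0.0573) = 0.067 × 0.3607 = 0.0242 km

0.024 km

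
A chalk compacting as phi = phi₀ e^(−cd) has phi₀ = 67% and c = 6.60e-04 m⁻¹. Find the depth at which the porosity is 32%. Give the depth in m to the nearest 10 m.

1120 m

Working in km (1 km = 1000 m; c in km⁻¹ = c in m⁻¹ × 1000):
Invert Athy's law: d = ln(phi₀/phi) / c
d = ln(0.67/0.32) / 0.66 = ln(2.094) / 0.66 = 0.7390 / 0.66 = 1.120 km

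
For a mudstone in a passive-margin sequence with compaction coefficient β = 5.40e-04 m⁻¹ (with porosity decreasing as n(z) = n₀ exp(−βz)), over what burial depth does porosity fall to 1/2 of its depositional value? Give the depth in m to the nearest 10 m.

1280 m

Working in km (1 km = 1000 m; β in km⁻¹ = β in m⁻¹ × 1000):
n/n₀ = 1/2 ⇒ exp(−β·z) = 1/2 ⇒ z = ln(2) / β
z = 0.6931 / 0.54 = 1.284 km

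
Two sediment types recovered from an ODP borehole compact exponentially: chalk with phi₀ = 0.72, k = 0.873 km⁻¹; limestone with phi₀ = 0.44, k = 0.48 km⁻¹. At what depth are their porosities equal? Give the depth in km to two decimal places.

1.25 km

Set phi₀ₐ e^(−kₐZ) = phi₀ᵦ e^(−kᵦZ) ⇒ ln(phi₀ₐ/phi₀ᵦ) = (kₐ − kᵦ)·Z
Z = ln(0.72/0.44) / (0.873 − 0.48) = 0.4925 / 0.393 = 1.253 km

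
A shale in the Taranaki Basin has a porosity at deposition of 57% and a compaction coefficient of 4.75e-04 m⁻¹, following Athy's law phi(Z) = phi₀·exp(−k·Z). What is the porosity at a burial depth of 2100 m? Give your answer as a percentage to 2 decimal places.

Working in km (1 km = 1000 m; k in km⁻¹ = k in m⁻¹ × 1000):
phi = phi₀·exp(−k·Z) = 0.57 × exp(−0.475 × 2.1) = 0.57 × exp(−0.9975)
  = 0.57 × 0.3688 = 0.2102

21.02%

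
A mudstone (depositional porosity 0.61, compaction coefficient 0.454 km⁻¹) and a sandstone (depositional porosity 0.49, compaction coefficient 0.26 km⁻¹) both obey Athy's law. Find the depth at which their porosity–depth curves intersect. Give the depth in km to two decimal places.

Set φ₀ₐ e^(−kₐd) = φ₀ᵦ e^(−kᵦd) ⇒ ln(φ₀ₐ/φ₀ᵦ) = (kₐ − kᵦ)·d
d = ln(0.61/0.49) / (0.454 − 0.26) = 0.2191 / 0.194 = 1.129 km

1.13 km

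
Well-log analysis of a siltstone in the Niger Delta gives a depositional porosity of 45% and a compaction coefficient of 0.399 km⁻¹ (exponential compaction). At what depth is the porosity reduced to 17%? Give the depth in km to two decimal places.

Invert Athy's law: d = ln(phi₀/phi) / c
d = ln(0.45/0.17) / 0.399 = ln(2.647) / 0.399 = 0.9734 / 0.399 = 2.440 km

2.44 km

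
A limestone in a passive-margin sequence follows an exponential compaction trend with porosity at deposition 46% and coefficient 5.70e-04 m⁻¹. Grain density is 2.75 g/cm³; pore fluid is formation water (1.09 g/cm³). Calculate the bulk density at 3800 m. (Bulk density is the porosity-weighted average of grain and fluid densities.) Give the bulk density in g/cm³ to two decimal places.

Working in km (1 km = 1000 m; c in km⁻¹ = c in m⁻¹ × 1000):
Porosity at depth: phi = 0.46·exp(−0.57×3.8) = 0.46×0.1146 = 0.0527
Bulk density: ρ_b = (1−phi)ρ_g + phi·ρ_f = 0.9473×2.75 + 0.0527×1.09
       = 2.605 + 0.057 = 2.662 g/cm³

2.66 g/cm³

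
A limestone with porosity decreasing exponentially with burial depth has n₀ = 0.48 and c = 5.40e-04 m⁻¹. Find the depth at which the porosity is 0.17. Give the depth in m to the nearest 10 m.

Working in km (1 km = 1000 m; c in km⁻¹ = c in m⁻¹ × 1000):
Invert Athy's law: d = ln(n₀/n) / c
d = ln(0.48/0.17) / 0.54 = ln(2.824) / 0.54 = 1.0380 / 0.54 = 1.922 km

1920 m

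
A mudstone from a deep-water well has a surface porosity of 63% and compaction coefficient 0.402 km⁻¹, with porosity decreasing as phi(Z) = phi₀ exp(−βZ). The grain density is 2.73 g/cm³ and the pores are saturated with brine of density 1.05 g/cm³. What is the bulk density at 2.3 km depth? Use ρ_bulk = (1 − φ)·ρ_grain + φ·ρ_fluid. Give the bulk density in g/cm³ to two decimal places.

Porosity at depth: phi = 0.63·exp(−0.402×2.3) = 0.63×0.3967 = 0.2499
Bulk density: ρ_b = (1−phi)ρ_g + phi·ρ_f = 0.7501×2.73 + 0.2499×1.05
       = 2.048 + 0.262 = 2.310 g/cm³

2.31 g/cm³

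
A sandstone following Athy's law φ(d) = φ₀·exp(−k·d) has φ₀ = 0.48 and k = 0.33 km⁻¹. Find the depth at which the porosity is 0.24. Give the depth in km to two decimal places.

Invert Athy's law: d = ln(φ₀/φ) / k
d = ln(0.48/0.24) / 0.33 = ln(2) / 0.33 = 0.6931 / 0.33 = 2.100 km

2.10 km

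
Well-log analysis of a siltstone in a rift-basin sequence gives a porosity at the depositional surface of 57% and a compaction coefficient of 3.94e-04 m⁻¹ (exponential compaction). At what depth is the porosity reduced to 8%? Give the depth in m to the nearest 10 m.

Working in km (1 km = 1000 m; β in km⁻¹ = β in m⁻¹ × 1000):
Invert Athy's law: z = ln(phi₀/phi) / β
z = ln(0.57/0.08) / 0.394 = ln(7.125) / 0.394 = 1.9636 / 0.394 = 4.984 km

4980 m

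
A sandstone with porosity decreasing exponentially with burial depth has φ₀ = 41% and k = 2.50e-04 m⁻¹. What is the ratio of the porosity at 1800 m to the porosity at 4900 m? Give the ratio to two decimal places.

2.17

Working in km (1 km = 1000 m; k in km⁻¹ = k in m⁻¹ × 1000):
φ(Z₁)/φ(Z₂) = e^(−k·Z₁)/e^(−k·Z₂) = e^{k(Z₂−Z₁)}
= exp(0.25 × 3.1) = exp(0.775) = 2.1706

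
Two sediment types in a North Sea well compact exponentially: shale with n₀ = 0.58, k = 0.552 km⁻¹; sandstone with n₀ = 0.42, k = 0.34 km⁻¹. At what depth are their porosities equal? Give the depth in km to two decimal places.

Set n₀ₐ e^(−kₐZ) = n₀ᵦ e^(−kᵦZ) ⇒ ln(n₀ₐ/n₀ᵦ) = (kₐ − kᵦ)·Z
Z = ln(0.58/0.42) / (0.552 − 0.34) = 0.3228 / 0.212 = 1.523 km

1.52 km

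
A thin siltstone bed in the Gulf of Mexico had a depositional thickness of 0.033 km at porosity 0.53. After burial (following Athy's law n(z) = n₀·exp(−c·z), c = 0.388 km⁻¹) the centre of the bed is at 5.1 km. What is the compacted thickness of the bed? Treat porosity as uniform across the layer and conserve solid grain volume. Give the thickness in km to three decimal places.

Porosity at 5.1 km: n = 0.53·exp(−0.388×5.1) = 0.0733
Solid-volume conservation: h(1−n) = h₀(1−n₀) ⇒ h = h₀·(1−n₀)/(1−n)
h = 0.033 × (1 − 0.53)/(1 − 0.0733) = 0.033 × 0.5072 = 0.0167 km

0.017 km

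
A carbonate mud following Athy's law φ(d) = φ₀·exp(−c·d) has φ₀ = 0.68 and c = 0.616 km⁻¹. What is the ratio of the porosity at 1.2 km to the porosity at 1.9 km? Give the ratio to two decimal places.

1.54

φ(d₁)/φ(d₂) = e^(−c·d₁)/e^(−c·d₂) = e^{c(d₂−d₁)}
= exp(0.616 × 0.7) = exp(0.4312) = 1.5391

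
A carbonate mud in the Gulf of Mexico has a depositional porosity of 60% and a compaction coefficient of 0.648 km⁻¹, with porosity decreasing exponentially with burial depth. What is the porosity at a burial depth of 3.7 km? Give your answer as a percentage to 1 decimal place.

5.5%

φ = φ₀·exp(−β·d) = 0.6 × exp(−0.648 × 3.7) = 0.6 × exp(−2.398)
  = 0.6 × 0.0909 = 0.0546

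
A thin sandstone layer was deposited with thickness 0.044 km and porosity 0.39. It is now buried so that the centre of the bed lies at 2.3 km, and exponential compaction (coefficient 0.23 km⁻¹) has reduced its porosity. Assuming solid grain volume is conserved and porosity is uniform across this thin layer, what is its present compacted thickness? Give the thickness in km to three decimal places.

Porosity at 2.3 km: φ = 0.39·exp(−0.23×2.3) = 0.2298
Solid-volume conservation: h(1−φ) = h₀(1−φ₀) ⇒ h = h₀·(1−φ₀)/(1−φ)
h = 0.044 × (1 − 0.39)/(1 − 0.2298) = 0.044 × 0.7920 = 0.0348 km

0.035 km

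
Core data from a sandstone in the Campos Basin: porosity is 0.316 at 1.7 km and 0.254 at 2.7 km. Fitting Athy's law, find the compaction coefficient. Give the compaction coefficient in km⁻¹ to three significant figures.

0.218 km⁻¹

Athy: phi(z) = phi₀ e^(−cz) ⇒ phi₁/phi₂ = e^{c(z₂−z₁)} ⇒ c = ln(phi₁/phi₂)/(z₂−z₁)
c = ln(0.316/0.254) / (2.7 − 1.7) = ln(1.244) / 1 = 0.2184 / 1 = 0.2184 km⁻¹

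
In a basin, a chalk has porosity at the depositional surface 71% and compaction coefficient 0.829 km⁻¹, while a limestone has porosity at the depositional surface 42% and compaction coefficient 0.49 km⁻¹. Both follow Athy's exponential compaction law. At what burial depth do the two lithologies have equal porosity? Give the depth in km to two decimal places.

1.55 km

Set n₀ₐ e^(−βₐZ) = n₀ᵦ e^(−βᵦZ) ⇒ ln(n₀ₐ/n₀ᵦ) = (βₐ − βᵦ)·Z
Z = ln(0.71/0.42) / (0.829 − 0.49) = 0.5250 / 0.339 = 1.549 km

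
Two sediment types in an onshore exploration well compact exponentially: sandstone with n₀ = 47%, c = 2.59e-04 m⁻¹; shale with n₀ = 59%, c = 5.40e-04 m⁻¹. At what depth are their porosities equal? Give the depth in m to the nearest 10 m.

810 m

Working in km (1 km = 1000 m; c in km⁻¹ = c in m⁻¹ × 1000):
Set n₀ₐ e^(−cₐd) = n₀ᵦ e^(−cᵦd) ⇒ ln(n₀ₐ/n₀ᵦ) = (cₐ − cᵦ)·d
d = ln(0.47/0.59) / (0.259 − 0.54) = -0.2274 / -0.281 = 0.809 km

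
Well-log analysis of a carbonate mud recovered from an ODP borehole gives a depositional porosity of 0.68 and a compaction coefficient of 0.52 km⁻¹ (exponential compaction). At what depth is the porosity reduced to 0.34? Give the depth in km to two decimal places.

1.33 km

Invert Athy's law: d = ln(φ₀/φ) / β
d = ln(0.68/0.34) / 0.52 = ln(2) / 0.52 = 0.6931 / 0.52 = 1.333 km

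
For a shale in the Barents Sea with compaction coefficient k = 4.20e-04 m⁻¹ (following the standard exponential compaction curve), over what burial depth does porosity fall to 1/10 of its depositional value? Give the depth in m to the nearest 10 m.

5480 m

Working in km (1 km = 1000 m; k in km⁻¹ = k in m⁻¹ × 1000):
phi/phi₀ = 1/10 ⇒ exp(−k·d) = 1/10 ⇒ d = ln(10) / k
d = 2.3026 / 0.42 = 5.482 km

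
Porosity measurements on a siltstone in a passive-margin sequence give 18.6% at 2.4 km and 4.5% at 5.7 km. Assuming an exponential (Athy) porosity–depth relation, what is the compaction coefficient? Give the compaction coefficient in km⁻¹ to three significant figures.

0.430 km⁻¹

Athy: φ(d) = φ₀ e^(−kd) ⇒ φ₁/φ₂ = e^{k(d₂−d₁)} ⇒ k = ln(φ₁/φ₂)/(d₂−d₁)
k = ln(0.186/0.045) / (5.7 − 2.4) = ln(4.133) / 3.3 = 1.4191 / 3.3 = 0.43 km⁻¹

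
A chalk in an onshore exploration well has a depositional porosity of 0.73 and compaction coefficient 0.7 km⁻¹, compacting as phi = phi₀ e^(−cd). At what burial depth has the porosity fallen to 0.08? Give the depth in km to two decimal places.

Invert Athy's law: d = ln(phi₀/phi) / c
d = ln(0.73/0.08) / 0.7 = ln(9.125) / 0.7 = 2.2110 / 0.7 = 3.159 km

3.16 km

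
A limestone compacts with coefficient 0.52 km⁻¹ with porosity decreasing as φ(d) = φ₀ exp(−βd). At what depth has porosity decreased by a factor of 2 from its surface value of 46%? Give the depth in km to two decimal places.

1.33 km

φ/φ₀ = 1/2 ⇒ exp(−β·d) = 1/2 ⇒ d = ln(2) / β
d = 0.6931 / 0.52 = 1.333 km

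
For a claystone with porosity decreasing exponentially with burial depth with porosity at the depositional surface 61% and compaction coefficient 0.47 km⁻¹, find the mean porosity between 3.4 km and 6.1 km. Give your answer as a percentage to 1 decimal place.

7.0%

⟨phi⟩ = (1/(Z₂−Z₁)) ∫ phi₀ e^(−kZ) dZ = phi₀·(e^(−k·Z₁) − e^(−k·Z₂)) / (k·(Z₂−Z₁))
e^(−0.47×3.4) = 0.2023; e^(−0.47×6.1) = 0.0569
⟨phi⟩ = 0.61 × (0.2023 − 0.0569) / (0.47 × 2.7) = 0.61 × 0.1146 = 0.0699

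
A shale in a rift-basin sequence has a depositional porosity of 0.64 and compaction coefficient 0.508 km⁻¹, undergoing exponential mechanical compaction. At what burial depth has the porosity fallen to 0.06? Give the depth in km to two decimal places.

4.66 km

Invert Athy's law: z = ln(φ₀/φ) / c
z = ln(0.64/0.06) / 0.508 = ln(10.67) / 0.508 = 2.3671 / 0.508 = 4.660 km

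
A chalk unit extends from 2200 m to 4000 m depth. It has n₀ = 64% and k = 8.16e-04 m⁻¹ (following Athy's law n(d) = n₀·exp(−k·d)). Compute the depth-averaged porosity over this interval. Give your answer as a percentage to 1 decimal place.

5.6%

Working in km (1 km = 1000 m; k in km⁻¹ = k in m⁻¹ × 1000):
⟨n⟩ = (1/(d₂−d₁)) ∫ n₀ e^(−kd) dd = n₀·(e^(−k·d₁) − e^(−k·d₂)) / (k·(d₂−d₁))
e^(−0.816×2.2) = 0.1661; e^(−0.816×4) = 0.0382
⟨n⟩ = 0.64 × (0.1661 − 0.0382) / (0.816 × 1.8) = 0.64 × 0.0871 = 0.0557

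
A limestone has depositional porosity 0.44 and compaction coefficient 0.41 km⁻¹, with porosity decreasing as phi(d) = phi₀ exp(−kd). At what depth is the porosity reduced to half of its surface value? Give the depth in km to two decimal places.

1.69 km

phi/phi₀ = 1/2 ⇒ exp(−k·d) = 1/2 ⇒ d = ln(2) / k
d = 0.6931 / 0.41 = 1.691 km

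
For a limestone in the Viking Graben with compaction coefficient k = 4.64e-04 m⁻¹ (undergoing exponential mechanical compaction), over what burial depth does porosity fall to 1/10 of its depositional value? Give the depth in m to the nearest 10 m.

Working in km (1 km = 1000 m; k in km⁻¹ = k in m⁻¹ × 1000):
n/n₀ = 1/10 ⇒ exp(−k·z) = 1/10 ⇒ z = ln(10) / k
z = 2.3026 / 0.464 = 4.962 km

4960 m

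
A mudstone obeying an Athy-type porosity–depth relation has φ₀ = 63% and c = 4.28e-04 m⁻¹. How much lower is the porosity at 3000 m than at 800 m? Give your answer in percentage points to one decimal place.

Working in km (1 km = 1000 m; c in km⁻¹ = c in m⁻¹ × 1000):
φ(0.8) = 0.63·e^(−0.428×0.8) = 0.4473
φ(3) = 0.63·e^(−0.428×3) = 0.1745
Δφ = 0.4473 − 0.1745 = 0.2729

27.3 percentage points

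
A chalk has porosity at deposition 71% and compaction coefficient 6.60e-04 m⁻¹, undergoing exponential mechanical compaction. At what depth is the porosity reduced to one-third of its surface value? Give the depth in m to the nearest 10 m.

1660 m

Working in km (1 km = 1000 m; k in km⁻¹ = k in m⁻¹ × 1000):
φ/φ₀ = 1/3 ⇒ exp(−k·Z) = 1/3 ⇒ Z = ln(3) / k
Z = 1.0986 / 0.66 = 1.665 km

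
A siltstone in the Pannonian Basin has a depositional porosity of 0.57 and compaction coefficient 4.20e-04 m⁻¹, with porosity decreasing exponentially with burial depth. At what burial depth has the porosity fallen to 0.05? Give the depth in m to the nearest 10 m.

5790 m

Working in km (1 km = 1000 m; β in km⁻¹ = β in m⁻¹ × 1000):
Invert Athy's law: z = ln(φ₀/φ) / β
z = ln(0.57/0.05) / 0.42 = ln(11.4) / 0.42 = 2.4336 / 0.42 = 5.794 km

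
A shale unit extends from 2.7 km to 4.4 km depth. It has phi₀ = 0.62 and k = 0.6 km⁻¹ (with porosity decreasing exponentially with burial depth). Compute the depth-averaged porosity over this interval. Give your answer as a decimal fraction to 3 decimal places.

0.077

⟨phi⟩ = (1/(d₂−d₁)) ∫ phi₀ e^(−kd) dd = phi₀·(e^(−k·d₁) − e^(−k·d₂)) / (k·(d₂−d₁))
e^(−0.6×2.7) = 0.1979; e^(−0.6×4.4) = 0.0714
⟨phi⟩ = 0.62 × (0.1979 − 0.0714) / (0.6 × 1.7) = 0.62 × 0.1241 = 0.0769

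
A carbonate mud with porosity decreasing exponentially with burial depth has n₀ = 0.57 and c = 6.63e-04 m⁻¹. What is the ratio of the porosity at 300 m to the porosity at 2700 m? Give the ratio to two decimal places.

Working in km (1 km = 1000 m; c in km⁻¹ = c in m⁻¹ × 1000):
n(z₁)/n(z₂) = e^(−c·z₁)/e^(−c·z₂) = e^{c(z₂−z₁)}
= exp(0.663 × 2.4) = exp(1.591) = 4.9096

4.91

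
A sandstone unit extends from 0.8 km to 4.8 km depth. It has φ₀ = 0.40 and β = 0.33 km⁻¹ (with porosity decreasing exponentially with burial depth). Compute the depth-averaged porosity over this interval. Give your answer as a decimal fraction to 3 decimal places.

⟨φ⟩ = (1/(d₂−d₁)) ∫ φ₀ e^(−βd) dd = φ₀·(e^(−β·d₁) − e^(−β·d₂)) / (β·(d₂−d₁))
e^(−0.33×0.8) = 0.7680; e^(−0.33×4.8) = 0.2052
⟨φ⟩ = 0.4 × (0.7680 − 0.2052) / (0.33 × 4) = 0.4 × 0.4264 = 0.1706

0.171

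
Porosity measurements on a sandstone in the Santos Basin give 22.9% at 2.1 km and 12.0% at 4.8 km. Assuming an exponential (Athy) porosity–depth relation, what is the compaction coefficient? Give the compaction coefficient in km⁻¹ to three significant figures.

Athy: n(d) = n₀ e^(−βd) ⇒ n₁/n₂ = e^{β(d₂−d₁)} ⇒ β = ln(n₁/n₂)/(d₂−d₁)
β = ln(0.229/0.12) / (4.8 − 2.1) = ln(1.908) / 2.7 = 0.6462 / 2.7 = 0.2393 km⁻¹

0.239 km⁻¹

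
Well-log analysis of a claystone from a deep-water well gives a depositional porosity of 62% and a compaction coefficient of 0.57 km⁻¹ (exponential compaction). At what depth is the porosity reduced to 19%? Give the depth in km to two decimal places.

2.07 km

Invert Athy's law: d = ln(n₀/n) / c
d = ln(0.62/0.19) / 0.57 = ln(3.263) / 0.57 = 1.1827 / 0.57 = 2.075 km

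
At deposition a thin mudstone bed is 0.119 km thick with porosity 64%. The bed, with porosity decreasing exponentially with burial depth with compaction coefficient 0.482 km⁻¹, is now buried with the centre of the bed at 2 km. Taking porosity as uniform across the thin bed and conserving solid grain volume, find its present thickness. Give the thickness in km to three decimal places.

Porosity at 2 km: φ = 0.64·exp(−0.482×2) = 0.2441
Solid-volume conservation: h(1−φ) = h₀(1−φ₀) ⇒ h = h₀·(1−φ₀)/(1−φ)
h = 0.119 × (1 − 0.64)/(1 − 0.2441) = 0.119 × 0.4762 = 0.0567 km

0.057 km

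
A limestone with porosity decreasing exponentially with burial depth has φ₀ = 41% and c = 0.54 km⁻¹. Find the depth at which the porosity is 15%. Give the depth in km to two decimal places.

Invert Athy's law: Z = ln(φ₀/φ) / c
Z = ln(0.41/0.15) / 0.54 = ln(2.733) / 0.54 = 1.0055 / 0.54 = 1.862 km

1.86 km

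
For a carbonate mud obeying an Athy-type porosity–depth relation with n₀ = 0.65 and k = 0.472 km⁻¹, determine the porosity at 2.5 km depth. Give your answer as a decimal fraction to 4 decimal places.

n = n₀·exp(−k·z) = 0.65 × exp(−0.472 × 2.5) = 0.65 × exp(−1.18)
  = 0.65 × 0.3073 = 0.1997

0.1997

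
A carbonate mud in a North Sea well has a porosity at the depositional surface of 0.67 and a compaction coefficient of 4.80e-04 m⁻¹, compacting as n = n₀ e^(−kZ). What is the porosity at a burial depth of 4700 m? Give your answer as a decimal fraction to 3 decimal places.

0.070

Working in km (1 km = 1000 m; k in km⁻¹ = k in m⁻¹ × 1000):
n = n₀·exp(−k·Z) = 0.67 × exp(−0.48 × 4.7) = 0.67 × exp(−2.256)
  = 0.67 × 0.1048 = 0.0702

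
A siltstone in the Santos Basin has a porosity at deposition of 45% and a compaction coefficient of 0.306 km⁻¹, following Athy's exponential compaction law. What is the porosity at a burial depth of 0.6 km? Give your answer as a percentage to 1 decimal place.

37.5%

φ = φ₀·exp(−k·d) = 0.45 × exp(−0.306 × 0.6) = 0.45 × exp(−0.1836)
  = 0.45 × 0.8323 = 0.3745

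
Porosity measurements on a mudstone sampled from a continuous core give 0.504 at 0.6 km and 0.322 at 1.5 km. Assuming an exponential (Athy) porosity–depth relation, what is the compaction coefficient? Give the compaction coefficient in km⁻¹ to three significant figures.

Athy: n(Z) = n₀ e^(−cZ) ⇒ n₁/n₂ = e^{c(Z₂−Z₁)} ⇒ c = ln(n₁/n₂)/(Z₂−Z₁)
c = ln(0.504/0.322) / (1.5 − 0.6) = ln(1.565) / 0.9 = 0.4480 / 0.9 = 0.4978 km⁻¹

0.498 km⁻¹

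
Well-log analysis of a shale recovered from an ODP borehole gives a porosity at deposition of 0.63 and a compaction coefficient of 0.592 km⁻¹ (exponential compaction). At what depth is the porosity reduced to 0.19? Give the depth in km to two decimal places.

2.02 km

Invert Athy's law: z = ln(n₀/n) / k
z = ln(0.63/0.19) / 0.592 = ln(3.316) / 0.592 = 1.1987 / 0.592 = 2.025 km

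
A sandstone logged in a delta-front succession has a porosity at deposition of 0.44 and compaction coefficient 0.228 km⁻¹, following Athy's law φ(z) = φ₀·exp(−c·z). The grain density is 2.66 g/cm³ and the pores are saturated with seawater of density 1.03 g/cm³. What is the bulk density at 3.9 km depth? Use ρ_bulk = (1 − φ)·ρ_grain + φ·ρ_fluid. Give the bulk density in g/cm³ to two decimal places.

Porosity at depth: φ = 0.44·exp(−0.228×3.9) = 0.44×0.4110 = 0.1808
Bulk density: ρ_b = (1−φ)ρ_g + φ·ρ_f = 0.8192×2.66 + 0.1808×1.03
       = 2.179 + 0.186 = 2.365 g/cm³

2.37 g/cm³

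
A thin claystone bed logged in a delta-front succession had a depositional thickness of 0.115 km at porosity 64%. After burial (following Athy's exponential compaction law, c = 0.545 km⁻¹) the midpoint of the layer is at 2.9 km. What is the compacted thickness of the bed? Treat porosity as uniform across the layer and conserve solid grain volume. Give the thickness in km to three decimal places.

Porosity at 2.9 km: φ = 0.64·exp(−0.545×2.9) = 0.1318
Solid-volume conservation: h(1−φ) = h₀(1−φ₀) ⇒ h = h₀·(1−φ₀)/(1−φ)
h = 0.115 × (1 − 0.64)/(1 − 0.1318) = 0.115 × 0.4146 = 0.0477 km

0.048 km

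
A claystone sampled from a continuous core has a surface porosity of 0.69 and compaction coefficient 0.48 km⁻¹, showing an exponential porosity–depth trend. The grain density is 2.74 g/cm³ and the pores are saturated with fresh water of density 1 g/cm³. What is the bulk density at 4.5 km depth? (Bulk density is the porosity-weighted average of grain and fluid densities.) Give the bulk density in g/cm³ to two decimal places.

Porosity at depth: phi = 0.69·exp(−0.48×4.5) = 0.69×0.1153 = 0.0796
Bulk density: ρ_b = (1−phi)ρ_g + phi·ρ_f = 0.9204×2.74 + 0.0796×1
       = 2.522 + 0.080 = 2.602 g/cm³

2.60 g/cm³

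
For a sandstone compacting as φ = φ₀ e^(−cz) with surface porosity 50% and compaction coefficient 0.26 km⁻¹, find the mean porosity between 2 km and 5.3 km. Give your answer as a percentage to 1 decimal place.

20.0%

⟨φ⟩ = (1/(z₂−z₁)) ∫ φ₀ e^(−cz) dz = φ₀·(e^(−c·z₁) − e^(−c·z₂)) / (c·(z₂−z₁))
e^(−0.26×2) = 0.5945; e^(−0.26×5.3) = 0.2521
⟨φ⟩ = 0.5 × (0.5945 − 0.2521) / (0.26 × 3.3) = 0.5 × 0.3991 = 0.1996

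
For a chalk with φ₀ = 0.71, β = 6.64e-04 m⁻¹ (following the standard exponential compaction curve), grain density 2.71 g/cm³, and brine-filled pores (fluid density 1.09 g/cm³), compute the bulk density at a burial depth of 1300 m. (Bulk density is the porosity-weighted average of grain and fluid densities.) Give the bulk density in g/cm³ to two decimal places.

2.22 g/cm³

Working in km (1 km = 1000 m; β in km⁻¹ = β in m⁻¹ × 1000):
Porosity at depth: φ = 0.71·exp(−0.664×1.3) = 0.71×0.4218 = 0.2995
Bulk density: ρ_b = (1−φ)ρ_g + φ·ρ_f = 0.7005×2.71 + 0.2995×1.09
       = 1.898 + 0.326 = 2.225 g/cm³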